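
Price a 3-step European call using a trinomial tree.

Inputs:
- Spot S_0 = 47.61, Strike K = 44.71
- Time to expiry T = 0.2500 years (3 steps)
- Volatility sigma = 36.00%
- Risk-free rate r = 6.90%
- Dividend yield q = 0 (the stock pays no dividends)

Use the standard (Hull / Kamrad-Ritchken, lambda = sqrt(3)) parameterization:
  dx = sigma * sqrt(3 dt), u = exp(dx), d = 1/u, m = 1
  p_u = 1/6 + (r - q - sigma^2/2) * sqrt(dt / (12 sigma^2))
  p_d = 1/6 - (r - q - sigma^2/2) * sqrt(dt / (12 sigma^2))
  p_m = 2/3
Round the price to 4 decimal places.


Answer: Price = V(0,0) = 5.5012

Derivation:
dt = T/N = 0.083333; dx = sigma*sqrt(3*dt) = 0.180000
u = exp(dx) = 1.197217; d = 1/u = 0.835270
p_u = 0.167639, p_m = 0.666667, p_d = 0.165694
Discount per step: exp(-r*dt) = 0.994266
Stock lattice S(k, j) with j the centered position index:
  k=0: S(0,+0) = 47.6100
  k=1: S(1,-1) = 39.7672; S(1,+0) = 47.6100; S(1,+1) = 56.9995
  k=2: S(2,-2) = 33.2164; S(2,-1) = 39.7672; S(2,+0) = 47.6100; S(2,+1) = 56.9995; S(2,+2) = 68.2408
  k=3: S(3,-3) = 27.7446; S(3,-2) = 33.2164; S(3,-1) = 39.7672; S(3,+0) = 47.6100; S(3,+1) = 56.9995; S(3,+2) = 68.2408; S(3,+3) = 81.6991
Terminal payoffs V(N, j) = max(S_T - K, 0):
  V(3,-3) = 0.000000; V(3,-2) = 0.000000; V(3,-1) = 0.000000; V(3,+0) = 2.900000; V(3,+1) = 12.289519; V(3,+2) = 23.530813; V(3,+3) = 36.989087
Backward induction: V(k, j) = exp(-r*dt) * [p_u * V(k+1, j+1) + p_m * V(k+1, j) + p_d * V(k+1, j-1)]
  V(2,-2) = exp(-r*dt) * [p_u*0.000000 + p_m*0.000000 + p_d*0.000000] = 0.000000
  V(2,-1) = exp(-r*dt) * [p_u*2.900000 + p_m*0.000000 + p_d*0.000000] = 0.483365
  V(2,+0) = exp(-r*dt) * [p_u*12.289519 + p_m*2.900000 + p_d*0.000000] = 3.970638
  V(2,+1) = exp(-r*dt) * [p_u*23.530813 + p_m*12.289519 + p_d*2.900000] = 12.545859
  V(2,+2) = exp(-r*dt) * [p_u*36.989087 + p_m*23.530813 + p_d*12.289519] = 23.787153
  V(1,-1) = exp(-r*dt) * [p_u*3.970638 + p_m*0.483365 + p_d*0.000000] = 0.982213
  V(1,+0) = exp(-r*dt) * [p_u*12.545859 + p_m*3.970638 + p_d*0.483365] = 4.802662
  V(1,+1) = exp(-r*dt) * [p_u*23.787153 + p_m*12.545859 + p_d*3.970638] = 12.934881
  V(0,+0) = exp(-r*dt) * [p_u*12.934881 + p_m*4.802662 + p_d*0.982213] = 5.501188


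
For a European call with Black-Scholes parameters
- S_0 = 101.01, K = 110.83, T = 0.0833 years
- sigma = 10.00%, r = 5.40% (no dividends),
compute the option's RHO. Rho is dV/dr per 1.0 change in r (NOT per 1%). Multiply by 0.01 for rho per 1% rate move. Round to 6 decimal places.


d1 = -3.0442820092; d2 = -3.0731437486
phi(d1) = 0.0038767232; exp(-qT) = 1.0000000000; exp(-rT) = 0.9955119017
N(d2) = 0.0010590821
Rho = K*T*exp(-rT)*N(d2) = 110.8300 * 0.0833 * 0.9955119017 * 0.0010590821 = 0.009734

Answer: Rho = 0.009734


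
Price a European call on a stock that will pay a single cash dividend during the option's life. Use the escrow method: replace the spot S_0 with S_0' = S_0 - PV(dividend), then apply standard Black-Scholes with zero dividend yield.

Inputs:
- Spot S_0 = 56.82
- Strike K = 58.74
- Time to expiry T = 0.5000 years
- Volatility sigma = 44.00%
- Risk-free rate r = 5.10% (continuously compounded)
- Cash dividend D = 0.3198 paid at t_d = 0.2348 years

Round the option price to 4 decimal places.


PV(D) = D * exp(-r * t_d) = 0.3198 * 0.98809661 = 0.31599330
S_0' = S_0 - PV(D) = 56.8200 - 0.31599330 = 56.50400670
d1 = (ln(S_0'/K) + (r + sigma^2/2)*T) / (sigma*sqrt(T)) = 0.11278554
d2 = d1 - sigma*sqrt(T) = -0.19834144
exp(-rT) = 0.97482238
N(d1) = 0.54489971; N(d2) = 0.42138896
C = S_0' * N(d1) - K * exp(-rT) * N(d2) = 56.50400670 * 0.54489971 - 58.7400 * 0.97482238 * 0.42138896 = 6.6598

Answer: Price = 6.6598


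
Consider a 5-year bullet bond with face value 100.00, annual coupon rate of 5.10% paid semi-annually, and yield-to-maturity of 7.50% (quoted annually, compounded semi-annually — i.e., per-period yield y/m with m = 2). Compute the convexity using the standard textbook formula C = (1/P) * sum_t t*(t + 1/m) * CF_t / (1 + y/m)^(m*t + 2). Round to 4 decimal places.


Answer: Convexity = 21.7925

Derivation:
Coupon per period c = face * coupon_rate / m = 2.550000
Periods per year m = 2; per-period yield y/m = 0.037500
Number of cashflows N = 10
Cashflows (t years, CF_t, discount factor 1/(1+y/m)^(m*t), PV):
  t = 0.5000: CF_t = 2.550000, DF = 0.963855, PV = 2.457831
  t = 1.0000: CF_t = 2.550000, DF = 0.929017, PV = 2.368994
  t = 1.5000: CF_t = 2.550000, DF = 0.895438, PV = 2.283368
  t = 2.0000: CF_t = 2.550000, DF = 0.863073, PV = 2.200836
  t = 2.5000: CF_t = 2.550000, DF = 0.831878, PV = 2.121288
  t = 3.0000: CF_t = 2.550000, DF = 0.801810, PV = 2.044615
  t = 3.5000: CF_t = 2.550000, DF = 0.772829, PV = 1.970713
  t = 4.0000: CF_t = 2.550000, DF = 0.744895, PV = 1.899483
  t = 4.5000: CF_t = 2.550000, DF = 0.717971, PV = 1.830827
  t = 5.0000: CF_t = 102.550000, DF = 0.692020, PV = 70.966700
Price P = sum_t PV_t = 90.144655
Convexity numerator sum_t t*(t + 1/m) * CF_t / (1+y/m)^(m*t + 2):
  t = 0.5000: term = 1.141684
  t = 1.0000: term = 3.301255
  t = 1.5000: term = 6.363864
  t = 2.0000: term = 10.223075
  t = 2.5000: term = 14.780350
  t = 3.0000: term = 19.944568
  t = 3.5000: term = 25.631573
  t = 4.0000: term = 31.763740
  t = 4.5000: term = 38.269566
  t = 5.0000: term = 1813.055480
Convexity = (1/P) * sum = 1964.475156 / 90.144655 = 21.792475


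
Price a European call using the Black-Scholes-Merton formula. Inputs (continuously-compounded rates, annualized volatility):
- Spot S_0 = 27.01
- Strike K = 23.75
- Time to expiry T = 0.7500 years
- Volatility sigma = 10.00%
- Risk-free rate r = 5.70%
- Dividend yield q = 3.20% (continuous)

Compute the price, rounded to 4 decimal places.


d1 = (ln(S/K) + (r - q + 0.5*sigma^2) * T) / (sigma * sqrt(T)) = 1.74503700
d2 = d1 - sigma * sqrt(T) = 1.65843446
exp(-rT) = 0.95815090; exp(-qT) = 0.97628571
C = S_0 * exp(-qT) * N(d1) - K * exp(-rT) * N(d2)
N(d1) = 0.95951079; N(d2) = 0.95138510
C = 27.0100 * 0.97628571 * 0.95951079 - 23.7500 * 0.95815090 * 0.95138510 = 3.6520

Answer: Price = 3.6520


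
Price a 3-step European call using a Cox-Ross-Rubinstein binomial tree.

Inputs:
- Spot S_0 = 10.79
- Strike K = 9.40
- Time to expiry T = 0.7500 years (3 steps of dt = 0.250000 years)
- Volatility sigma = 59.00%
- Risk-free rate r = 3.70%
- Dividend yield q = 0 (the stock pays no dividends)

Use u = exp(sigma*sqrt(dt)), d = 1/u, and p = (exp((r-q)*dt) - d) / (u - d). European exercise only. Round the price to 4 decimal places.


Answer: Price = V(0,0) = 3.0304

Derivation:
dt = T/N = 0.250000
u = exp(sigma*sqrt(dt)) = 1.343126; d = 1/u = 0.744532
p = (exp((r-q)*dt) - d) / (u - d) = 0.442305
Discount per step: exp(-r*dt) = 0.990793
Stock lattice S(k, i) with i counting down-moves:
  k=0: S(0,0) = 10.7900
  k=1: S(1,0) = 14.4923; S(1,1) = 8.0335
  k=2: S(2,0) = 19.4650; S(2,1) = 10.7900; S(2,2) = 5.9812
  k=3: S(3,0) = 26.1440; S(3,1) = 14.4923; S(3,2) = 8.0335; S(3,3) = 4.4532
Terminal payoffs V(N, i) = max(S_T - K, 0):
  V(3,0) = 16.744002; V(3,1) = 5.092333; V(3,2) = 0.000000; V(3,3) = 0.000000
Backward induction: V(k, i) = exp(-r*dt) * [p * V(k+1, i) + (1-p) * V(k+1, i+1)].
  V(2,0) = exp(-r*dt) * [p*16.744002 + (1-p)*5.092333] = 10.151584
  V(2,1) = exp(-r*dt) * [p*5.092333 + (1-p)*0.000000] = 2.231625
  V(2,2) = exp(-r*dt) * [p*0.000000 + (1-p)*0.000000] = 0.000000
  V(1,0) = exp(-r*dt) * [p*10.151584 + (1-p)*2.231625] = 5.681860
  V(1,1) = exp(-r*dt) * [p*2.231625 + (1-p)*0.000000] = 0.977970
  V(0,0) = exp(-r*dt) * [p*5.681860 + (1-p)*0.977970] = 3.030362


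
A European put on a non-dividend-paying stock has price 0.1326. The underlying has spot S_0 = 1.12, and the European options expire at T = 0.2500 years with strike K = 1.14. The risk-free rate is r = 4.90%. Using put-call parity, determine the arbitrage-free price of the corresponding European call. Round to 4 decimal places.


Answer: Call price = 0.1265

Derivation:
Put-call parity: C - P = S_0 * exp(-qT) - K * exp(-rT).
S_0 * exp(-qT) = 1.1200 * 1.00000000 = 1.12000000
K * exp(-rT) = 1.1400 * 0.98782473 = 1.12612019
C = P + S*exp(-qT) - K*exp(-rT)
C = 0.1326 + 1.12000000 - 1.12612019 = 0.1265


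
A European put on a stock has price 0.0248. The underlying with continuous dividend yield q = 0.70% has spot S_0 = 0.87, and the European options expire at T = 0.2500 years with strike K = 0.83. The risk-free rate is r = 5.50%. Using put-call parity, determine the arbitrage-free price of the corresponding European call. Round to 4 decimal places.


Put-call parity: C - P = S_0 * exp(-qT) - K * exp(-rT).
S_0 * exp(-qT) = 0.8700 * 0.99825153 = 0.86847883
K * exp(-rT) = 0.8300 * 0.98634410 = 0.81866560
C = P + S*exp(-qT) - K*exp(-rT)
C = 0.0248 + 0.86847883 - 0.81866560 = 0.0746

Answer: Call price = 0.0746


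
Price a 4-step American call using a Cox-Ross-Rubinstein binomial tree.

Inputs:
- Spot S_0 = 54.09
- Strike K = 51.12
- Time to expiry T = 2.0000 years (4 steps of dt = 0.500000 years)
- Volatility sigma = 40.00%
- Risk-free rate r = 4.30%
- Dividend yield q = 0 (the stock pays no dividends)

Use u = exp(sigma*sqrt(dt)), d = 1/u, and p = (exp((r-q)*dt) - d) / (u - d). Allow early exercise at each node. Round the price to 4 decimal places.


Answer: Price = V(0,0) = 14.9456

Derivation:
dt = T/N = 0.500000
u = exp(sigma*sqrt(dt)) = 1.326896; d = 1/u = 0.753638
p = (exp((r-q)*dt) - d) / (u - d) = 0.467668
Discount per step: exp(-r*dt) = 0.978729
Stock lattice S(k, i) with i counting down-moves:
  k=0: S(0,0) = 54.0900
  k=1: S(1,0) = 71.7718; S(1,1) = 40.7643
  k=2: S(2,0) = 95.2338; S(2,1) = 54.0900; S(2,2) = 30.7215
  k=3: S(3,0) = 126.3654; S(3,1) = 71.7718; S(3,2) = 40.7643; S(3,3) = 23.1529
  k=4: S(4,0) = 167.6738; S(4,1) = 95.2338; S(4,2) = 54.0900; S(4,3) = 30.7215; S(4,4) = 17.4489
Terminal payoffs V(N, i) = max(S_T - K, 0):
  V(4,0) = 116.553758; V(4,1) = 44.113784; V(4,2) = 2.970000; V(4,3) = 0.000000; V(4,4) = 0.000000
Backward induction: V(k, i) = exp(-r*dt) * [p * V(k+1, i) + (1-p) * V(k+1, i+1)]; then take max(V_cont, immediate exercise) for American.
  V(3,0) = exp(-r*dt) * [p*116.553758 + (1-p)*44.113784] = 76.332718; exercise = 75.245369; V(3,0) = max -> 76.332718
  V(3,1) = exp(-r*dt) * [p*44.113784 + (1-p)*2.970000] = 21.739178; exercise = 20.651829; V(3,1) = max -> 21.739178
  V(3,2) = exp(-r*dt) * [p*2.970000 + (1-p)*0.000000] = 1.359430; exercise = 0.000000; V(3,2) = max -> 1.359430
  V(3,3) = exp(-r*dt) * [p*0.000000 + (1-p)*0.000000] = 0.000000; exercise = 0.000000; V(3,3) = max -> 0.000000
  V(2,0) = exp(-r*dt) * [p*76.332718 + (1-p)*21.739178] = 46.265354; exercise = 44.113784; V(2,0) = max -> 46.265354
  V(2,1) = exp(-r*dt) * [p*21.739178 + (1-p)*1.359430] = 10.658741; exercise = 2.970000; V(2,1) = max -> 10.658741
  V(2,2) = exp(-r*dt) * [p*1.359430 + (1-p)*0.000000] = 0.622239; exercise = 0.000000; V(2,2) = max -> 0.622239
  V(1,0) = exp(-r*dt) * [p*46.265354 + (1-p)*10.658741] = 26.729899; exercise = 20.651829; V(1,0) = max -> 26.729899
  V(1,1) = exp(-r*dt) * [p*10.658741 + (1-p)*0.622239] = 5.202916; exercise = 0.000000; V(1,1) = max -> 5.202916
  V(0,0) = exp(-r*dt) * [p*26.729899 + (1-p)*5.202916] = 14.945587; exercise = 2.970000; V(0,0) = max -> 14.945587


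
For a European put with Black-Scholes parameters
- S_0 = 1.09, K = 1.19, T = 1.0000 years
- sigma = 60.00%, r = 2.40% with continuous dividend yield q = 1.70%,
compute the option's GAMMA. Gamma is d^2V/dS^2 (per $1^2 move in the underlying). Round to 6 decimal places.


Answer: Gamma = 0.591576

Derivation:
d1 = 0.1653739819; d2 = -0.4346260181
phi(d1) = 0.3935241620; exp(-qT) = 0.9831436846; exp(-rT) = 0.9762857098
Gamma = exp(-qT) * phi(d1) / (S * sigma * sqrt(T)) = 0.9831436846 * 0.3935241620 / (1.0900 * 0.6000 * 1.0000000000) = 0.591576


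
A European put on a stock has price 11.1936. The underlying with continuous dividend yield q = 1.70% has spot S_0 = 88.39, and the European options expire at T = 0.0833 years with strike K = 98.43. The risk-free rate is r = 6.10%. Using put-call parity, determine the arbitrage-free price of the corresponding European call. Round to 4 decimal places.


Put-call parity: C - P = S_0 * exp(-qT) - K * exp(-rT).
S_0 * exp(-qT) = 88.3900 * 0.99858490 = 88.26491951
K * exp(-rT) = 98.4300 * 0.99493159 = 97.93111620
C = P + S*exp(-qT) - K*exp(-rT)
C = 11.1936 + 88.26491951 - 97.93111620 = 1.5274

Answer: Call price = 1.5274


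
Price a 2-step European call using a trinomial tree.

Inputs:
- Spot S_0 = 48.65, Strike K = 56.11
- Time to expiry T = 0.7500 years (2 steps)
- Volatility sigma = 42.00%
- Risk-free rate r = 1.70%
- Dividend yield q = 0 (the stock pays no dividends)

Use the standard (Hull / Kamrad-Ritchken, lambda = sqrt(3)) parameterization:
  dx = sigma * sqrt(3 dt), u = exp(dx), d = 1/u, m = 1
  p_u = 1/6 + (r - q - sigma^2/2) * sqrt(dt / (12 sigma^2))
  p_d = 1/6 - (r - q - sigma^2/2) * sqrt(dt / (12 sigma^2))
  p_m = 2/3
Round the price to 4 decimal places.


Answer: Price = V(0,0) = 4.7237

Derivation:
dt = T/N = 0.375000; dx = sigma*sqrt(3*dt) = 0.445477
u = exp(dx) = 1.561235; d = 1/u = 0.640519
p_u = 0.136699, p_m = 0.666667, p_d = 0.196635
Discount per step: exp(-r*dt) = 0.993645
Stock lattice S(k, j) with j the centered position index:
  k=0: S(0,+0) = 48.6500
  k=1: S(1,-1) = 31.1612; S(1,+0) = 48.6500; S(1,+1) = 75.9541
  k=2: S(2,-2) = 19.9593; S(2,-1) = 31.1612; S(2,+0) = 48.6500; S(2,+1) = 75.9541; S(2,+2) = 118.5822
Terminal payoffs V(N, j) = max(S_T - K, 0):
  V(2,-2) = 0.000000; V(2,-1) = 0.000000; V(2,+0) = 0.000000; V(2,+1) = 19.844090; V(2,+2) = 62.472195
Backward induction: V(k, j) = exp(-r*dt) * [p_u * V(k+1, j+1) + p_m * V(k+1, j) + p_d * V(k+1, j-1)]
  V(1,-1) = exp(-r*dt) * [p_u*0.000000 + p_m*0.000000 + p_d*0.000000] = 0.000000
  V(1,+0) = exp(-r*dt) * [p_u*19.844090 + p_m*0.000000 + p_d*0.000000] = 2.695425
  V(1,+1) = exp(-r*dt) * [p_u*62.472195 + p_m*19.844090 + p_d*0.000000] = 21.630930
  V(0,+0) = exp(-r*dt) * [p_u*21.630930 + p_m*2.695425 + p_d*0.000000] = 4.723663


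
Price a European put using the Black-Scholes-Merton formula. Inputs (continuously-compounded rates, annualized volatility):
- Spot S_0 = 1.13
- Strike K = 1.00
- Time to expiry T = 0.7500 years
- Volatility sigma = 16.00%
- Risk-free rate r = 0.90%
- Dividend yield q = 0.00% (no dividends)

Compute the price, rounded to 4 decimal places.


d1 = (ln(S/K) + (r - q + 0.5*sigma^2) * T) / (sigma * sqrt(T)) = 1.00002575
d2 = d1 - sigma * sqrt(T) = 0.86146169
exp(-rT) = 0.99327273; exp(-qT) = 1.00000000
P = K * exp(-rT) * N(-d2) - S_0 * exp(-qT) * N(-d1)
N(-d1) = 0.15864902; N(-d2) = 0.19449191
P = 1.0000 * 0.99327273 * 0.19449191 - 1.1300 * 1.00000000 * 0.15864902 = 0.0139

Answer: Price = 0.0139


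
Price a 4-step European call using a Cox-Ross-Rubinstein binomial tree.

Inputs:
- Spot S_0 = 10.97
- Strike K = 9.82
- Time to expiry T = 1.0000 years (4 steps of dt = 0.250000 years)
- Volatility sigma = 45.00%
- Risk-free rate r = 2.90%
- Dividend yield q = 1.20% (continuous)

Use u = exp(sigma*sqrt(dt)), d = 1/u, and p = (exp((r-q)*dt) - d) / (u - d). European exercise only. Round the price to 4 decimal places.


Answer: Price = V(0,0) = 2.5776

Derivation:
dt = T/N = 0.250000
u = exp(sigma*sqrt(dt)) = 1.252323; d = 1/u = 0.798516
p = (exp((r-q)*dt) - d) / (u - d) = 0.453371
Discount per step: exp(-r*dt) = 0.992776
Stock lattice S(k, i) with i counting down-moves:
  k=0: S(0,0) = 10.9700
  k=1: S(1,0) = 13.7380; S(1,1) = 8.7597
  k=2: S(2,0) = 17.2044; S(2,1) = 10.9700; S(2,2) = 6.9948
  k=3: S(3,0) = 21.5454; S(3,1) = 13.7380; S(3,2) = 8.7597; S(3,3) = 5.5854
  k=4: S(4,0) = 26.9818; S(4,1) = 17.2044; S(4,2) = 10.9700; S(4,3) = 6.9948; S(4,4) = 4.4601
Terminal payoffs V(N, i) = max(S_T - K, 0):
  V(4,0) = 17.161846; V(4,1) = 7.384385; V(4,2) = 1.150000; V(4,3) = 0.000000; V(4,4) = 0.000000
Backward induction: V(k, i) = exp(-r*dt) * [p * V(k+1, i) + (1-p) * V(k+1, i+1)].
  V(3,0) = exp(-r*dt) * [p*17.161846 + (1-p)*7.384385] = 11.731840
  V(3,1) = exp(-r*dt) * [p*7.384385 + (1-p)*1.150000] = 3.947766
  V(3,2) = exp(-r*dt) * [p*1.150000 + (1-p)*0.000000] = 0.517611
  V(3,3) = exp(-r*dt) * [p*0.000000 + (1-p)*0.000000] = 0.000000
  V(2,0) = exp(-r*dt) * [p*11.731840 + (1-p)*3.947766] = 7.422830
  V(2,1) = exp(-r*dt) * [p*3.947766 + (1-p)*0.517611] = 2.057771
  V(2,2) = exp(-r*dt) * [p*0.517611 + (1-p)*0.000000] = 0.232975
  V(1,0) = exp(-r*dt) * [p*7.422830 + (1-p)*2.057771] = 4.457699
  V(1,1) = exp(-r*dt) * [p*2.057771 + (1-p)*0.232975] = 1.052626
  V(0,0) = exp(-r*dt) * [p*4.457699 + (1-p)*1.052626] = 2.577632


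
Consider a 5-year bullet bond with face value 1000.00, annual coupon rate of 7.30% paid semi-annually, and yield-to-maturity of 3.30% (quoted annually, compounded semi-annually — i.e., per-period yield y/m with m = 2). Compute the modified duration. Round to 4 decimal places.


Coupon per period c = face * coupon_rate / m = 36.500000
Periods per year m = 2; per-period yield y/m = 0.016500
Number of cashflows N = 10
Cashflows (t years, CF_t, discount factor 1/(1+y/m)^(m*t), PV):
  t = 0.5000: CF_t = 36.500000, DF = 0.983768, PV = 35.907526
  t = 1.0000: CF_t = 36.500000, DF = 0.967799, PV = 35.324669
  t = 1.5000: CF_t = 36.500000, DF = 0.952090, PV = 34.751273
  t = 2.0000: CF_t = 36.500000, DF = 0.936635, PV = 34.187184
  t = 2.5000: CF_t = 36.500000, DF = 0.921432, PV = 33.632252
  t = 3.0000: CF_t = 36.500000, DF = 0.906475, PV = 33.086328
  t = 3.5000: CF_t = 36.500000, DF = 0.891761, PV = 32.549265
  t = 4.0000: CF_t = 36.500000, DF = 0.877285, PV = 32.020920
  t = 4.5000: CF_t = 36.500000, DF = 0.863045, PV = 31.501151
  t = 5.0000: CF_t = 1036.500000, DF = 0.849036, PV = 880.025946
Price P = sum_t PV_t = 1182.986512
First compute Macaulay numerator sum_t t * PV_t:
  t * PV_t at t = 0.5000: 17.953763
  t * PV_t at t = 1.0000: 35.324669
  t * PV_t at t = 1.5000: 52.126909
  t * PV_t at t = 2.0000: 68.374368
  t * PV_t at t = 2.5000: 84.080630
  t * PV_t at t = 3.0000: 99.258983
  t * PV_t at t = 3.5000: 113.922427
  t * PV_t at t = 4.0000: 128.083679
  t * PV_t at t = 4.5000: 141.755178
  t * PV_t at t = 5.0000: 4400.129729
Macaulay duration D = 5141.010335 / 1182.986512 = 4.345789
Modified duration = D / (1 + y/m) = 4.345789 / (1 + 0.016500) = 4.275248

Answer: Modified duration = 4.2752


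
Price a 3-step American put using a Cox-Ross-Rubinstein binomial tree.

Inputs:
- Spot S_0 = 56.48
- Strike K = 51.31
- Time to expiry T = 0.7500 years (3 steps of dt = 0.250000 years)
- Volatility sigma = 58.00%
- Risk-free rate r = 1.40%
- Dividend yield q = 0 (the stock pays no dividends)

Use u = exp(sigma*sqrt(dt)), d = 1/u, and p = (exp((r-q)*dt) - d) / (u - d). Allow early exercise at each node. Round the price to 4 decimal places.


Answer: Price = V(0,0) = 8.7534

Derivation:
dt = T/N = 0.250000
u = exp(sigma*sqrt(dt)) = 1.336427; d = 1/u = 0.748264
p = (exp((r-q)*dt) - d) / (u - d) = 0.433965
Discount per step: exp(-r*dt) = 0.996506
Stock lattice S(k, i) with i counting down-moves:
  k=0: S(0,0) = 56.4800
  k=1: S(1,0) = 75.4814; S(1,1) = 42.2619
  k=2: S(2,0) = 100.8755; S(2,1) = 56.4800; S(2,2) = 31.6231
  k=3: S(3,0) = 134.8127; S(3,1) = 75.4814; S(3,2) = 42.2619; S(3,3) = 23.6624
Terminal payoffs V(N, i) = max(K - S_T, 0):
  V(3,0) = 0.000000; V(3,1) = 0.000000; V(3,2) = 9.048074; V(3,3) = 27.647616
Backward induction: V(k, i) = exp(-r*dt) * [p * V(k+1, i) + (1-p) * V(k+1, i+1)]; then take max(V_cont, immediate exercise) for American.
  V(2,0) = exp(-r*dt) * [p*0.000000 + (1-p)*0.000000] = 0.000000; exercise = 0.000000; V(2,0) = max -> 0.000000
  V(2,1) = exp(-r*dt) * [p*0.000000 + (1-p)*9.048074] = 5.103632; exercise = 0.000000; V(2,1) = max -> 5.103632
  V(2,2) = exp(-r*dt) * [p*9.048074 + (1-p)*27.647616] = 19.507669; exercise = 19.686940; V(2,2) = max -> 19.686940
  V(1,0) = exp(-r*dt) * [p*0.000000 + (1-p)*5.103632] = 2.878741; exercise = 0.000000; V(1,0) = max -> 2.878741
  V(1,1) = exp(-r*dt) * [p*5.103632 + (1-p)*19.686940] = 13.311622; exercise = 9.048074; V(1,1) = max -> 13.311622
  V(0,0) = exp(-r*dt) * [p*2.878741 + (1-p)*13.311622] = 8.753426; exercise = 0.000000; V(0,0) = max -> 8.753426


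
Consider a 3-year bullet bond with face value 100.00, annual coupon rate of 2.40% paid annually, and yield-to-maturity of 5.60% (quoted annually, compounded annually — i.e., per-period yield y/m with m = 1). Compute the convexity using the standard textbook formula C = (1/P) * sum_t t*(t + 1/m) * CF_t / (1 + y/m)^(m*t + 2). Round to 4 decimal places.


Answer: Convexity = 10.4113

Derivation:
Coupon per period c = face * coupon_rate / m = 2.400000
Periods per year m = 1; per-period yield y/m = 0.056000
Number of cashflows N = 3
Cashflows (t years, CF_t, discount factor 1/(1+y/m)^(m*t), PV):
  t = 1.0000: CF_t = 2.400000, DF = 0.946970, PV = 2.272727
  t = 2.0000: CF_t = 2.400000, DF = 0.896752, PV = 2.152204
  t = 3.0000: CF_t = 102.400000, DF = 0.849197, PV = 86.957732
Price P = sum_t PV_t = 91.382663
Convexity numerator sum_t t*(t + 1/m) * CF_t / (1+y/m)^(m*t + 2):
  t = 1.0000: term = 4.076144
  t = 2.0000: term = 11.579954
  t = 3.0000: term = 935.753826
Convexity = (1/P) * sum = 951.409924 / 91.382663 = 10.411274


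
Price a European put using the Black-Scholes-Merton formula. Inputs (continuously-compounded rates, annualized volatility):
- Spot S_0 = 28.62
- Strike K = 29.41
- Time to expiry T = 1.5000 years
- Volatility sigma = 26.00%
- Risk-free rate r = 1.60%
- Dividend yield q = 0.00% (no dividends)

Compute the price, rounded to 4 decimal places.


Answer: Price = 3.6728

Derivation:
d1 = (ln(S/K) + (r - q + 0.5*sigma^2) * T) / (sigma * sqrt(T)) = 0.14907664
d2 = d1 - sigma * sqrt(T) = -0.16935703
exp(-rT) = 0.97628571; exp(-qT) = 1.00000000
P = K * exp(-rT) * N(-d2) - S_0 * exp(-qT) * N(-d1)
N(-d1) = 0.44074658; N(-d2) = 0.56724209
P = 29.4100 * 0.97628571 * 0.56724209 - 28.6200 * 1.00000000 * 0.44074658 = 3.6728


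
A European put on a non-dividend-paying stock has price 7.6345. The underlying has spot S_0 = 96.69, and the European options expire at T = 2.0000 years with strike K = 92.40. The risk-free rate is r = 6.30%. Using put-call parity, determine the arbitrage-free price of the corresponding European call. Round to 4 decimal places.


Put-call parity: C - P = S_0 * exp(-qT) - K * exp(-rT).
S_0 * exp(-qT) = 96.6900 * 1.00000000 = 96.69000000
K * exp(-rT) = 92.4000 * 0.88161485 = 81.46121184
C = P + S*exp(-qT) - K*exp(-rT)
C = 7.6345 + 96.69000000 - 81.46121184 = 22.8633

Answer: Call price = 22.8633


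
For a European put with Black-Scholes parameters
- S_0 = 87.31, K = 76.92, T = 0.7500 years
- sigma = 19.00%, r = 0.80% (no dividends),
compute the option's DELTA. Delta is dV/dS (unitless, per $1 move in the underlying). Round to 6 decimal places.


d1 = 0.8887340065; d2 = 0.7241891798
phi(d1) = 0.2687798596; exp(-qT) = 1.0000000000; exp(-rT) = 0.9940179641
N(-d1) = 0.1870730251
Delta = -exp(-qT) * N(-d1) = -1.0000000000 * 0.1870730251 = -0.187073

Answer: Delta = -0.187073


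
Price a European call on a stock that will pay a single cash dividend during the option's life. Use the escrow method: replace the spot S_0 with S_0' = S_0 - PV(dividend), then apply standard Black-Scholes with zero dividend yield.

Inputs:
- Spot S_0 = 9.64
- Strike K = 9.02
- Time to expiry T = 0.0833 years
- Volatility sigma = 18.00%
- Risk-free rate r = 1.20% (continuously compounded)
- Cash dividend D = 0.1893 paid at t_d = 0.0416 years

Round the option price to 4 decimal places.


PV(D) = D * exp(-r * t_d) = 0.1893 * 0.99950092 = 0.18920553
S_0' = S_0 - PV(D) = 9.6400 - 0.18920553 = 9.45079447
d1 = (ln(S_0'/K) + (r + sigma^2/2)*T) / (sigma*sqrt(T)) = 0.94326215
d2 = d1 - sigma*sqrt(T) = 0.89131102
exp(-rT) = 0.99900090
N(d1) = 0.82722658; N(d2) = 0.81361883
C = S_0' * N(d1) - K * exp(-rT) * N(d2) = 9.45079447 * 0.82722658 - 9.0200 * 0.99900090 * 0.81361883 = 0.4864

Answer: Price = 0.4864


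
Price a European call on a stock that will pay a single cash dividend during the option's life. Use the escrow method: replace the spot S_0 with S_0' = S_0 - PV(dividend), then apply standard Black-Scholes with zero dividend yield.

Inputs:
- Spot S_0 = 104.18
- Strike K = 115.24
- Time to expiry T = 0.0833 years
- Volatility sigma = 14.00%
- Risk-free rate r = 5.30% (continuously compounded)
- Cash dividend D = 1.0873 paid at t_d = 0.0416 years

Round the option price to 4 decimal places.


Answer: Price = 0.0055

Derivation:
PV(D) = D * exp(-r * t_d) = 1.0873 * 0.99779763 = 1.08490536
S_0' = S_0 - PV(D) = 104.1800 - 1.08490536 = 103.09509464
d1 = (ln(S_0'/K) + (r + sigma^2/2)*T) / (sigma*sqrt(T)) = -2.62665733
d2 = d1 - sigma*sqrt(T) = -2.66706376
exp(-rT) = 0.99559483
N(d1) = 0.00431141; N(d2) = 0.00382586
C = S_0' * N(d1) - K * exp(-rT) * N(d2) = 103.09509464 * 0.00431141 - 115.2400 * 0.99559483 * 0.00382586 = 0.0055


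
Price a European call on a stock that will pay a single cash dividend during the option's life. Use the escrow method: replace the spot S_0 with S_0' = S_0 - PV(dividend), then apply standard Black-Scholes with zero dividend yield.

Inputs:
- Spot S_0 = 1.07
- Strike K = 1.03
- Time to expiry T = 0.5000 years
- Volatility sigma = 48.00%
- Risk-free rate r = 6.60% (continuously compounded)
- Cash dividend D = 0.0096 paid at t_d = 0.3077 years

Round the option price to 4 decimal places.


Answer: Price = 0.1729

Derivation:
PV(D) = D * exp(-r * t_d) = 0.0096 * 0.97989662 = 0.00940701
S_0' = S_0 - PV(D) = 1.0700 - 0.00940701 = 1.06059299
d1 = (ln(S_0'/K) + (r + sigma^2/2)*T) / (sigma*sqrt(T)) = 0.35316854
d2 = d1 - sigma*sqrt(T) = 0.01375728
exp(-rT) = 0.96753856
N(d1) = 0.63801895; N(d2) = 0.50548819
C = S_0' * N(d1) - K * exp(-rT) * N(d2) = 1.06059299 * 0.63801895 - 1.0300 * 0.96753856 * 0.50548819 = 0.1729


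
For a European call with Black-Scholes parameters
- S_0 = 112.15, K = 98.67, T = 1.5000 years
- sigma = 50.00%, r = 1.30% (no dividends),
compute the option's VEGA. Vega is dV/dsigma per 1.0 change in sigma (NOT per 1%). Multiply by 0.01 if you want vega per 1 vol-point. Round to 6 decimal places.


d1 = 0.5471446665; d2 = -0.0652277692
phi(d1) = 0.3434814484; exp(-qT) = 1.0000000000; exp(-rT) = 0.9806888952
Vega = S * exp(-qT) * phi(d1) * sqrt(T) = 112.1500 * 1.0000000000 * 0.3434814484 * 1.2247448714 = 47.178942

Answer: Vega = 47.178942


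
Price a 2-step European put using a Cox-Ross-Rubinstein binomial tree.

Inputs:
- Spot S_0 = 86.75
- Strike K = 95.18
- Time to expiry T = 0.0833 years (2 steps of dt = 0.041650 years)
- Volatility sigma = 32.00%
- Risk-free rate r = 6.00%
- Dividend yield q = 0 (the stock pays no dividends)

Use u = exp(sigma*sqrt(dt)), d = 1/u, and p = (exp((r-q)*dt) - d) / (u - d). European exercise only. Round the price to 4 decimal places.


dt = T/N = 0.041650
u = exp(sigma*sqrt(dt)) = 1.067486; d = 1/u = 0.936780
p = (exp((r-q)*dt) - d) / (u - d) = 0.502822
Discount per step: exp(-r*dt) = 0.997504
Stock lattice S(k, i) with i counting down-moves:
  k=0: S(0,0) = 86.7500
  k=1: S(1,0) = 92.6044; S(1,1) = 81.2657
  k=2: S(2,0) = 98.8540; S(2,1) = 86.7500; S(2,2) = 76.1281
Terminal payoffs V(N, i) = max(K - S_T, 0):
  V(2,0) = 0.000000; V(2,1) = 8.430000; V(2,2) = 19.051927
Backward induction: V(k, i) = exp(-r*dt) * [p * V(k+1, i) + (1-p) * V(k+1, i+1)].
  V(1,0) = exp(-r*dt) * [p*0.000000 + (1-p)*8.430000] = 4.180748
  V(1,1) = exp(-r*dt) * [p*8.430000 + (1-p)*19.051927] = 13.676765
  V(0,0) = exp(-r*dt) * [p*4.180748 + (1-p)*13.676765] = 8.879738

Answer: Price = V(0,0) = 8.8797


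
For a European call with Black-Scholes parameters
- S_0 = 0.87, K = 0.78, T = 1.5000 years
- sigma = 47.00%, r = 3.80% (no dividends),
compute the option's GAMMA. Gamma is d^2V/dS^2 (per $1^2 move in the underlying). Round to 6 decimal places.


d1 = 0.5765409036; d2 = 0.0009108140
phi(d1) = 0.3378550776; exp(-qT) = 1.0000000000; exp(-rT) = 0.9445940694
Gamma = exp(-qT) * phi(d1) / (S * sigma * sqrt(T)) = 1.0000000000 * 0.3378550776 / (0.8700 * 0.4700 * 1.2247448714) = 0.674633

Answer: Gamma = 0.674633


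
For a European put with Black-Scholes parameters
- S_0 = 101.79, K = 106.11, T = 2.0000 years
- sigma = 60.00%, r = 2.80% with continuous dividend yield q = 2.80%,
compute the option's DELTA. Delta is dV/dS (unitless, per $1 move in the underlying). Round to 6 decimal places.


d1 = 0.3752799248; d2 = -0.4732482127
phi(d1) = 0.3718160471; exp(-qT) = 0.9455391359; exp(-rT) = 0.9455391359
N(-d1) = 0.3537261473
Delta = -exp(-qT) * N(-d1) = -0.9455391359 * 0.3537261473 = -0.334462

Answer: Delta = -0.334462


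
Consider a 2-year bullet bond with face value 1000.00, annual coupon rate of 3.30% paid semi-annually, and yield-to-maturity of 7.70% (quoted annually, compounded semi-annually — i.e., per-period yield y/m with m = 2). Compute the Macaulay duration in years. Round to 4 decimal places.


Answer: Macaulay duration = 1.9495 years

Derivation:
Coupon per period c = face * coupon_rate / m = 16.500000
Periods per year m = 2; per-period yield y/m = 0.038500
Number of cashflows N = 4
Cashflows (t years, CF_t, discount factor 1/(1+y/m)^(m*t), PV):
  t = 0.5000: CF_t = 16.500000, DF = 0.962927, PV = 15.888300
  t = 1.0000: CF_t = 16.500000, DF = 0.927229, PV = 15.299278
  t = 1.5000: CF_t = 16.500000, DF = 0.892854, PV = 14.732093
  t = 2.0000: CF_t = 1016.500000, DF = 0.859754, PV = 873.939521
Price P = sum_t PV_t = 919.859193
Macaulay numerator sum_t t * PV_t:
  t * PV_t at t = 0.5000: 7.944150
  t * PV_t at t = 1.0000: 15.299278
  t * PV_t at t = 1.5000: 22.098139
  t * PV_t at t = 2.0000: 1747.879043
Macaulay duration D = (sum_t t * PV_t) / P = 1793.220610 / 919.859193 = 1.949451


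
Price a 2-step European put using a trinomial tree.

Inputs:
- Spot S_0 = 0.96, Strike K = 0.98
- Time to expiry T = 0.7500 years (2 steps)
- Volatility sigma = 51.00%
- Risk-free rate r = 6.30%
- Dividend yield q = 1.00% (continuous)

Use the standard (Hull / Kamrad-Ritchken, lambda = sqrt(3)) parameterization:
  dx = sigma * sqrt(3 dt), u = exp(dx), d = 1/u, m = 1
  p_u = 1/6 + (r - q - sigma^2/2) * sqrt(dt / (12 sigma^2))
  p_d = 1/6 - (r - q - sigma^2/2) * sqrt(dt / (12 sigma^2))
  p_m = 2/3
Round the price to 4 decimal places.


dt = T/N = 0.375000; dx = sigma*sqrt(3*dt) = 0.540937
u = exp(dx) = 1.717615; d = 1/u = 0.582203
p_u = 0.139960, p_m = 0.666667, p_d = 0.193374
Discount per step: exp(-r*dt) = 0.976652
Stock lattice S(k, j) with j the centered position index:
  k=0: S(0,+0) = 0.9600
  k=1: S(1,-1) = 0.5589; S(1,+0) = 0.9600; S(1,+1) = 1.6489
  k=2: S(2,-2) = 0.3254; S(2,-1) = 0.5589; S(2,+0) = 0.9600; S(2,+1) = 1.6489; S(2,+2) = 2.8322
Terminal payoffs V(N, j) = max(K - S_T, 0):
  V(2,-2) = 0.654598; V(2,-1) = 0.421085; V(2,+0) = 0.020000; V(2,+1) = 0.000000; V(2,+2) = 0.000000
Backward induction: V(k, j) = exp(-r*dt) * [p_u * V(k+1, j+1) + p_m * V(k+1, j) + p_d * V(k+1, j-1)]
  V(1,-1) = exp(-r*dt) * [p_u*0.020000 + p_m*0.421085 + p_d*0.654598] = 0.400530
  V(1,+0) = exp(-r*dt) * [p_u*0.000000 + p_m*0.020000 + p_d*0.421085] = 0.092548
  V(1,+1) = exp(-r*dt) * [p_u*0.000000 + p_m*0.000000 + p_d*0.020000] = 0.003777
  V(0,+0) = exp(-r*dt) * [p_u*0.003777 + p_m*0.092548 + p_d*0.400530] = 0.136418

Answer: Price = V(0,0) = 0.1364


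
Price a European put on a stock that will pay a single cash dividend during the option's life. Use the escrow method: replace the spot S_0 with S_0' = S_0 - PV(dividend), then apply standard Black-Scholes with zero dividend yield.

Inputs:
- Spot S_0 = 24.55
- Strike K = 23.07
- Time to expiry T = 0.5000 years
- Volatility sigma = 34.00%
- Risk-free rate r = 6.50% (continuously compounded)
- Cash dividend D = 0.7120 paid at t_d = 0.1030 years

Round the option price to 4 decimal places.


Answer: Price = 1.5347

Derivation:
PV(D) = D * exp(-r * t_d) = 0.7120 * 0.99332736 = 0.70724908
S_0' = S_0 - PV(D) = 24.5500 - 0.70724908 = 23.84275092
d1 = (ln(S_0'/K) + (r + sigma^2/2)*T) / (sigma*sqrt(T)) = 0.39243243
d2 = d1 - sigma*sqrt(T) = 0.15201612
exp(-rT) = 0.96802245
N(-d1) = 0.34736937; N(-d2) = 0.43958711
P = K * exp(-rT) * N(-d2) - S_0' * N(-d1) = 23.0700 * 0.96802245 * 0.43958711 - 23.84275092 * 0.34736937 = 1.5347


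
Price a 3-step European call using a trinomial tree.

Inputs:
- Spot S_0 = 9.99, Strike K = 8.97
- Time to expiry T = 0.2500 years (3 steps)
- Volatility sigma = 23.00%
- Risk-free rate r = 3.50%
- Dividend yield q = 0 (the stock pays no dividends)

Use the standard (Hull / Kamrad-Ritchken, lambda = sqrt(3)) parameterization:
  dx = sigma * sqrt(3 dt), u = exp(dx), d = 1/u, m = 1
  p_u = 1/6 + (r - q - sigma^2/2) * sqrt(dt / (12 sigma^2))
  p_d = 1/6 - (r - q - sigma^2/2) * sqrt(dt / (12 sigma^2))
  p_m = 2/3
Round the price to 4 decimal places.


dt = T/N = 0.083333; dx = sigma*sqrt(3*dt) = 0.115000
u = exp(dx) = 1.121873; d = 1/u = 0.891366
p_u = 0.169764, p_m = 0.666667, p_d = 0.163569
Discount per step: exp(-r*dt) = 0.997088
Stock lattice S(k, j) with j the centered position index:
  k=0: S(0,+0) = 9.9900
  k=1: S(1,-1) = 8.9047; S(1,+0) = 9.9900; S(1,+1) = 11.2075
  k=2: S(2,-2) = 7.9374; S(2,-1) = 8.9047; S(2,+0) = 9.9900; S(2,+1) = 11.2075; S(2,+2) = 12.5734
  k=3: S(3,-3) = 7.0751; S(3,-2) = 7.9374; S(3,-1) = 8.9047; S(3,+0) = 9.9900; S(3,+1) = 11.2075; S(3,+2) = 12.5734; S(3,+3) = 14.1058
Terminal payoffs V(N, j) = max(S_T - K, 0):
  V(3,-3) = 0.000000; V(3,-2) = 0.000000; V(3,-1) = 0.000000; V(3,+0) = 1.020000; V(3,+1) = 2.237516; V(3,+2) = 3.603414; V(3,+3) = 5.135779
Backward induction: V(k, j) = exp(-r*dt) * [p_u * V(k+1, j+1) + p_m * V(k+1, j) + p_d * V(k+1, j-1)]
  V(2,-2) = exp(-r*dt) * [p_u*0.000000 + p_m*0.000000 + p_d*0.000000] = 0.000000
  V(2,-1) = exp(-r*dt) * [p_u*1.020000 + p_m*0.000000 + p_d*0.000000] = 0.172655
  V(2,+0) = exp(-r*dt) * [p_u*2.237516 + p_m*1.020000 + p_d*0.000000] = 1.056764
  V(2,+1) = exp(-r*dt) * [p_u*3.603414 + p_m*2.237516 + p_d*1.020000] = 2.263637
  V(2,+2) = exp(-r*dt) * [p_u*5.135779 + p_m*3.603414 + p_d*2.237516] = 3.629535
  V(1,-1) = exp(-r*dt) * [p_u*1.056764 + p_m*0.172655 + p_d*0.000000] = 0.293647
  V(1,+0) = exp(-r*dt) * [p_u*2.263637 + p_m*1.056764 + p_d*0.172655] = 1.113782
  V(1,+1) = exp(-r*dt) * [p_u*3.629535 + p_m*2.263637 + p_d*1.056764] = 2.291418
  V(0,+0) = exp(-r*dt) * [p_u*2.291418 + p_m*1.113782 + p_d*0.293647] = 1.176119

Answer: Price = V(0,0) = 1.1761


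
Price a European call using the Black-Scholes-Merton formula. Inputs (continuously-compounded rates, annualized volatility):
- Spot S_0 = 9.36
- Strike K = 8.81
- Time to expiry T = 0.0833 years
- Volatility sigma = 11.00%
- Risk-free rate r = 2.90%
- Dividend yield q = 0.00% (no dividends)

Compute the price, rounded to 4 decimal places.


d1 = (ln(S/K) + (r - q + 0.5*sigma^2) * T) / (sigma * sqrt(T)) = 1.99942323
d2 = d1 - sigma * sqrt(T) = 1.96767532
exp(-rT) = 0.99758722; exp(-qT) = 1.00000000
C = S_0 * exp(-qT) * N(d1) - K * exp(-rT) * N(d2)
N(d1) = 0.97721871; N(d2) = 0.97544730
C = 9.3600 * 1.00000000 * 0.97721871 - 8.8100 * 0.99758722 * 0.97544730 = 0.5738

Answer: Price = 0.5738


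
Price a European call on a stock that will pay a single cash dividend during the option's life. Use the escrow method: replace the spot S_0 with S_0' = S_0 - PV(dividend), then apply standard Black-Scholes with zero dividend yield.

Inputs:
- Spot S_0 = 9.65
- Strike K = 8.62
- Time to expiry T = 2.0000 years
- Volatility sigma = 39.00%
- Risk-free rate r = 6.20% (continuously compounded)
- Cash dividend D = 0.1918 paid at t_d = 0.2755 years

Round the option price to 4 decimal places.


Answer: Price = 2.9162

Derivation:
PV(D) = D * exp(-r * t_d) = 0.1918 * 0.98306405 = 0.18855169
S_0' = S_0 - PV(D) = 9.6500 - 0.18855169 = 9.46144831
d1 = (ln(S_0'/K) + (r + sigma^2/2)*T) / (sigma*sqrt(T)) = 0.66946764
d2 = d1 - sigma*sqrt(T) = 0.11792435
exp(-rT) = 0.88337984
N(d1) = 0.74840139; N(d2) = 0.54693620
C = S_0' * N(d1) - K * exp(-rT) * N(d2) = 9.46144831 * 0.74840139 - 8.6200 * 0.88337984 * 0.54693620 = 2.9162


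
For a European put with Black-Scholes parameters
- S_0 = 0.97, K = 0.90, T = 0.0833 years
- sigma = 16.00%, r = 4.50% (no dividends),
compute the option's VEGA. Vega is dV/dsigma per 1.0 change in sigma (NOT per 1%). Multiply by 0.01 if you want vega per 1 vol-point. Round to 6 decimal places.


Answer: Vega = 0.025172

Derivation:
d1 = 1.7262483544; d2 = 1.6800695714
phi(d1) = 0.0899136761; exp(-qT) = 1.0000000000; exp(-rT) = 0.9962585169
Vega = S * exp(-qT) * phi(d1) * sqrt(T) = 0.9700 * 1.0000000000 * 0.0899136761 * 0.2886173938 = 0.025172


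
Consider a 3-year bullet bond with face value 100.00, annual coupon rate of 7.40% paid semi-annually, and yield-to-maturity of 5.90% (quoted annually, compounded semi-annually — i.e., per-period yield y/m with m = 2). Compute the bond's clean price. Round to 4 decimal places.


Answer: Price = 104.0696

Derivation:
Coupon per period c = face * coupon_rate / m = 3.700000
Periods per year m = 2; per-period yield y/m = 0.029500
Number of cashflows N = 6
Cashflows (t years, CF_t, discount factor 1/(1+y/m)^(m*t), PV):
  t = 0.5000: CF_t = 3.700000, DF = 0.971345, PV = 3.593978
  t = 1.0000: CF_t = 3.700000, DF = 0.943512, PV = 3.490993
  t = 1.5000: CF_t = 3.700000, DF = 0.916476, PV = 3.390960
  t = 2.0000: CF_t = 3.700000, DF = 0.890214, PV = 3.293793
  t = 2.5000: CF_t = 3.700000, DF = 0.864706, PV = 3.199411
  t = 3.0000: CF_t = 103.700000, DF = 0.839928, PV = 87.100501
Price P = sum_t PV_t = 104.069635


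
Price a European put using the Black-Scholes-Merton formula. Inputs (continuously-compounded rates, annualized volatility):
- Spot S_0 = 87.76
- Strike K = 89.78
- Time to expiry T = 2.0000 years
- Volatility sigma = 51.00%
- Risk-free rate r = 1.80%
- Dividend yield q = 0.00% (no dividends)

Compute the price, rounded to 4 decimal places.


Answer: Price = 23.9790

Derivation:
d1 = (ln(S/K) + (r - q + 0.5*sigma^2) * T) / (sigma * sqrt(T)) = 0.37898647
d2 = d1 - sigma * sqrt(T) = -0.34226244
exp(-rT) = 0.96464029; exp(-qT) = 1.00000000
P = K * exp(-rT) * N(-d2) - S_0 * exp(-qT) * N(-d1)
N(-d1) = 0.35234895; N(-d2) = 0.63392330
P = 89.7800 * 0.96464029 * 0.63392330 - 87.7600 * 1.00000000 * 0.35234895 = 23.9790


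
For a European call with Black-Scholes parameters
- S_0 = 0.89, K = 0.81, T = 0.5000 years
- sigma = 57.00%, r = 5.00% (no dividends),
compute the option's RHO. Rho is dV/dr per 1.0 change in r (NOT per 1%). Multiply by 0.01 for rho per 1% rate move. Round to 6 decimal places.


d1 = 0.4972380221; d2 = 0.0941871568
phi(d1) = 0.3525505162; exp(-qT) = 1.0000000000; exp(-rT) = 0.9753099120
N(d2) = 0.5375197566
Rho = K*T*exp(-rT)*N(d2) = 0.8100 * 0.5000 * 0.9753099120 * 0.5375197566 = 0.212321

Answer: Rho = 0.212321


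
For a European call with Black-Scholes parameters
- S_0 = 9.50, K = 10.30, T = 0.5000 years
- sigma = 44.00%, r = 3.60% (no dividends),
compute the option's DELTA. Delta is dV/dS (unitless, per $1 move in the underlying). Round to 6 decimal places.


d1 = -0.0464507979; d2 = -0.3575777816
phi(d1) = 0.3985121183; exp(-qT) = 1.0000000000; exp(-rT) = 0.9821610324
N(d1) = 0.4814754747
Delta = exp(-qT) * N(d1) = 1.0000000000 * 0.4814754747 = 0.481475

Answer: Delta = 0.481475


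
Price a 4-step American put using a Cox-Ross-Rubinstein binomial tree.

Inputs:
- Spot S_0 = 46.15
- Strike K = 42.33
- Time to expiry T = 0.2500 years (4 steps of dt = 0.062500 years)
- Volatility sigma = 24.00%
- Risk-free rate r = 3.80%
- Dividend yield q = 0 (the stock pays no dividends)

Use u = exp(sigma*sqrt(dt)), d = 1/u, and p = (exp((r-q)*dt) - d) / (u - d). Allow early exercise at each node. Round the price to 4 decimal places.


Answer: Price = V(0,0) = 0.7108

Derivation:
dt = T/N = 0.062500
u = exp(sigma*sqrt(dt)) = 1.061837; d = 1/u = 0.941765
p = (exp((r-q)*dt) - d) / (u - d) = 0.504808
Discount per step: exp(-r*dt) = 0.997628
Stock lattice S(k, i) with i counting down-moves:
  k=0: S(0,0) = 46.1500
  k=1: S(1,0) = 49.0038; S(1,1) = 43.4624
  k=2: S(2,0) = 52.0340; S(2,1) = 46.1500; S(2,2) = 40.9314
  k=3: S(3,0) = 55.2516; S(3,1) = 49.0038; S(3,2) = 43.4624; S(3,3) = 38.5477
  k=4: S(4,0) = 58.6681; S(4,1) = 52.0340; S(4,2) = 46.1500; S(4,3) = 40.9314; S(4,4) = 36.3029
Terminal payoffs V(N, i) = max(K - S_T, 0):
  V(4,0) = 0.000000; V(4,1) = 0.000000; V(4,2) = 0.000000; V(4,3) = 1.398622; V(4,4) = 6.027124
Backward induction: V(k, i) = exp(-r*dt) * [p * V(k+1, i) + (1-p) * V(k+1, i+1)]; then take max(V_cont, immediate exercise) for American.
  V(3,0) = exp(-r*dt) * [p*0.000000 + (1-p)*0.000000] = 0.000000; exercise = 0.000000; V(3,0) = max -> 0.000000
  V(3,1) = exp(-r*dt) * [p*0.000000 + (1-p)*0.000000] = 0.000000; exercise = 0.000000; V(3,1) = max -> 0.000000
  V(3,2) = exp(-r*dt) * [p*0.000000 + (1-p)*1.398622] = 0.690944; exercise = 0.000000; V(3,2) = max -> 0.690944
  V(3,3) = exp(-r*dt) * [p*1.398622 + (1-p)*6.027124] = 3.681865; exercise = 3.782280; V(3,3) = max -> 3.782280
  V(2,0) = exp(-r*dt) * [p*0.000000 + (1-p)*0.000000] = 0.000000; exercise = 0.000000; V(2,0) = max -> 0.000000
  V(2,1) = exp(-r*dt) * [p*0.000000 + (1-p)*0.690944] = 0.341338; exercise = 0.000000; V(2,1) = max -> 0.341338
  V(2,2) = exp(-r*dt) * [p*0.690944 + (1-p)*3.782280] = 2.216479; exercise = 1.398622; V(2,2) = max -> 2.216479
  V(1,0) = exp(-r*dt) * [p*0.000000 + (1-p)*0.341338] = 0.168627; exercise = 0.000000; V(1,0) = max -> 0.168627
  V(1,1) = exp(-r*dt) * [p*0.341338 + (1-p)*2.216479] = 1.266881; exercise = 0.000000; V(1,1) = max -> 1.266881
  V(0,0) = exp(-r*dt) * [p*0.168627 + (1-p)*1.266881] = 0.710784; exercise = 0.000000; V(0,0) = max -> 0.710784
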